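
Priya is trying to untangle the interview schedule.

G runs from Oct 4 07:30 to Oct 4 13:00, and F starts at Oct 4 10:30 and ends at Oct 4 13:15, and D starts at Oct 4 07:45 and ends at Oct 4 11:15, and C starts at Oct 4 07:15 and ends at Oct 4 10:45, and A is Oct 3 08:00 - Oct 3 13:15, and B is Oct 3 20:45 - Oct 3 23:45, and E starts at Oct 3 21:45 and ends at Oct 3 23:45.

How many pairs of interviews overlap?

Sorted by start: A, B, E, C, G, D, F.
B starts after A ends — done with A.
E starts before B ends → B and E overlap.
C starts after B ends — done with B.
C starts after E ends — done with E.
G starts before C ends → C and G overlap.
D starts before C ends → C and D overlap.
F starts before C ends → C and F overlap.
D starts before G ends → G and D overlap.
F starts before G ends → G and F overlap.
F starts before D ends → D and F overlap.
Overlapping pairs: B & E, C & D, C & F, C & G, D & F, D & G, F & G — 7 in total.

7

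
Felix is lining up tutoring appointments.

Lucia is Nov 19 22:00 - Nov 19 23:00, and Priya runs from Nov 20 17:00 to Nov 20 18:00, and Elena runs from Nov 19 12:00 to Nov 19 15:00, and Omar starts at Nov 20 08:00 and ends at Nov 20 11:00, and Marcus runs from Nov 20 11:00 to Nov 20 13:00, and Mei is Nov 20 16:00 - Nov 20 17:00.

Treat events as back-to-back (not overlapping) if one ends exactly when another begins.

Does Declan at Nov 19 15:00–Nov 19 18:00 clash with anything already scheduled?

Elena: ends Nov 19 15:00 at or before Declan starts Nov 19 15:00 → clear.
Lucia: starts Nov 19 22:00 at or after Declan ends Nov 19 18:00 → clear.
Omar: starts Nov 20 08:00 at or after Declan ends Nov 19 18:00 → clear.
Marcus: starts Nov 20 11:00 at or after Declan ends Nov 19 18:00 → clear.
Mei: starts Nov 20 16:00 at or after Declan ends Nov 19 18:00 → clear.
Priya: starts Nov 20 17:00 at or after Declan ends Nov 19 18:00 → clear.

No — it doesn't clash with anything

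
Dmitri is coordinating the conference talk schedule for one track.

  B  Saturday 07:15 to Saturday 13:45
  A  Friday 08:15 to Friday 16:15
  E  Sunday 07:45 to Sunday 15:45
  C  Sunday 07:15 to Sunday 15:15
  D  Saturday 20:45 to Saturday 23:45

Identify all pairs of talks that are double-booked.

C & E

Sorted by start: A, B, D, C, E.
B starts after A ends, so A has no further overlaps.
D starts after B ends, so B has no further overlaps.
C starts after D ends, so D has no further overlaps.
E starts before C ends → C and E overlap.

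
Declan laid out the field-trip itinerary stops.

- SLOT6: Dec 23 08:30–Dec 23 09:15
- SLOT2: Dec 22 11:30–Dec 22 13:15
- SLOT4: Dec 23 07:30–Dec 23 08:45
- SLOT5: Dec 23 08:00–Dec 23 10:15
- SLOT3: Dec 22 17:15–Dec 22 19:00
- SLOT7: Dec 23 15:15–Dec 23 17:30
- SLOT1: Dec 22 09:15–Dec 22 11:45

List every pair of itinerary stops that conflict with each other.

Two intervals overlap when each starts before the other ends.
Sorted by start: SLOT1, SLOT2, SLOT3, SLOT4, SLOT5, SLOT6, SLOT7.
SLOT2 starts before SLOT1 ends → SLOT1 and SLOT2 overlap.
SLOT3 starts after SLOT1 ends; SLOT1 is clear from here.
SLOT3 starts after SLOT2 ends; SLOT2 is clear from here.
SLOT4 starts after SLOT3 ends; SLOT3 is clear from here.
SLOT5 starts before SLOT4 ends → SLOT4 and SLOT5 overlap.
SLOT6 starts before SLOT4 ends → SLOT4 and SLOT6 overlap.
SLOT7 starts after SLOT4 ends.
SLOT6 starts before SLOT5 ends → SLOT5 and SLOT6 overlap.
SLOT7 starts after SLOT5 ends.
SLOT7 starts after SLOT6 ends.

SLOT1 & SLOT2, SLOT4 & SLOT5, SLOT4 & SLOT6, SLOT5 & SLOT6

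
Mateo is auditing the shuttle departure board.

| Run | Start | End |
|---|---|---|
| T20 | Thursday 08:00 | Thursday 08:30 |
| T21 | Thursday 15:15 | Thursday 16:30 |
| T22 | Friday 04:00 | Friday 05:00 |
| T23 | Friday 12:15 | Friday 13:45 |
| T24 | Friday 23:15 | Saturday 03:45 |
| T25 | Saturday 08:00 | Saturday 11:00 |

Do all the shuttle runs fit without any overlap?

Yes

Sorted by start: T20, T21, T22, T23, T24, T25.
T21 starts after T20 ends, so nothing later overlaps T20 either.
T22 starts after T21 ends, so nothing later overlaps T21 either.
T23 starts after T22 ends, so nothing later overlaps T22 either.
T24 starts after T23 ends, so nothing later overlaps T23 either.
T25 starts after T24 ends.
Every pair is clear; the schedule has no overlaps.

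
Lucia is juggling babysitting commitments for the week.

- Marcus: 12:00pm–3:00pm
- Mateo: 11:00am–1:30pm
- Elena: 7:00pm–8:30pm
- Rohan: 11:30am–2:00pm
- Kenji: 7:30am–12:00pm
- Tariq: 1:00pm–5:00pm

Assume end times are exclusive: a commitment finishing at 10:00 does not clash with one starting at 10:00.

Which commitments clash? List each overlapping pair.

Kenji & Mateo, Kenji & Rohan, Marcus & Mateo, Marcus & Rohan, Marcus & Tariq, Mateo & Rohan, Mateo & Tariq, Rohan & Tariq

Sorted by start: Kenji, Mateo, Rohan, Marcus, Tariq, Elena.
Mateo starts before Kenji ends → Kenji and Mateo overlap.
Rohan starts before Kenji ends → Kenji and Rohan overlap.
Marcus starts exactly when Kenji ends (back-to-back, no overlap), so Kenji has no further overlaps.
Rohan starts before Mateo ends → Mateo and Rohan overlap.
Marcus starts before Mateo ends → Mateo and Marcus overlap.
Tariq starts before Mateo ends → Mateo and Tariq overlap.
Elena starts after Mateo ends.
Marcus starts before Rohan ends → Rohan and Marcus overlap.
Tariq starts before Rohan ends → Rohan and Tariq overlap.
Elena starts after Rohan ends.
Tariq starts before Marcus ends → Marcus and Tariq overlap.
Elena starts after Marcus ends.
Elena starts after Tariq ends.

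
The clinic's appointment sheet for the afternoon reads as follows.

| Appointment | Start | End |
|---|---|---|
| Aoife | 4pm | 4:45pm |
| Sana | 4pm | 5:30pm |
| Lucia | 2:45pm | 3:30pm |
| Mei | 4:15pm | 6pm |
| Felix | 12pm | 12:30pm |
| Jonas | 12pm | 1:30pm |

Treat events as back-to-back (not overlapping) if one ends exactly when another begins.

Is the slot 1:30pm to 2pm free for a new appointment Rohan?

Yes — the slot is free

Felix: ends 12:30pm at or before Rohan starts 1:30pm → clear.
Jonas: ends 1:30pm at or before Rohan starts 1:30pm → clear.
Lucia: starts 2:45pm at or after Rohan ends 2pm → clear.
Sana: starts 4pm at or after Rohan ends 2pm → clear.
Aoife: starts 4pm at or after Rohan ends 2pm → clear.
Mei: starts 4:15pm at or after Rohan ends 2pm → clear.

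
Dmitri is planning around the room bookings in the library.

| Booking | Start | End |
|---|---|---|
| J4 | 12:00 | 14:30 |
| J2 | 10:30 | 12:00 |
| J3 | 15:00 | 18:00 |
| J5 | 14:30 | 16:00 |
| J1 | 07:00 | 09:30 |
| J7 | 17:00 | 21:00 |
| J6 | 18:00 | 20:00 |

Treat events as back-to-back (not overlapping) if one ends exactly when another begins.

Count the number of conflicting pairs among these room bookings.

3

Check each pair: they overlap iff neither finishes before the other starts.
Sorted by start: J1, J2, J4, J5, J3, J7, J6.
J2 starts after J1 ends, so nothing later overlaps J1 either.
J4 starts exactly when J2 ends (back-to-back, no overlap), so nothing later overlaps J2 either.
J5 starts exactly when J4 ends (back-to-back, no overlap), so nothing later overlaps J4 either.
J3 starts before J5 ends → J5 and J3 overlap.
J7 starts after J5 ends, so nothing later overlaps J5 either.
J7 starts before J3 ends → J3 and J7 overlap.
J6 starts exactly when J3 ends (back-to-back, no overlap).
J6 starts before J7 ends → J7 and J6 overlap.
Overlapping pairs: J3 & J5, J3 & J7, J6 & J7 — 3 in total.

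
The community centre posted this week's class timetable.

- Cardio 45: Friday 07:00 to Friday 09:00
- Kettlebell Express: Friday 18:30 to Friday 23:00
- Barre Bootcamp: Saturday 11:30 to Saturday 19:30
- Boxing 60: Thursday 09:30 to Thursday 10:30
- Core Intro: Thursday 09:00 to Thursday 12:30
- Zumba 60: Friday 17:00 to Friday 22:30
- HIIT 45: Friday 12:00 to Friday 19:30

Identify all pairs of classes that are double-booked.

Boxing 60 & Core Intro, HIIT 45 & Kettlebell Express, HIIT 45 & Zumba 60, Kettlebell Express & Zumba 60

Sorted by start: Core Intro, Boxing 60, Cardio 45, HIIT 45, Zumba 60, Kettlebell Express, Barre Bootcamp.
Boxing 60 starts before Core Intro ends → Core Intro and Boxing 60 overlap.
Cardio 45 starts after Core Intro ends; Core Intro is clear from here.
Cardio 45 starts after Boxing 60 ends; Boxing 60 is clear from here.
HIIT 45 starts after Cardio 45 ends; Cardio 45 is clear from here.
Zumba 60 starts before HIIT 45 ends → HIIT 45 and Zumba 60 overlap.
Kettlebell Express starts before HIIT 45 ends → HIIT 45 and Kettlebell Express overlap.
Barre Bootcamp starts after HIIT 45 ends.
Kettlebell Express starts before Zumba 60 ends → Zumba 60 and Kettlebell Express overlap.
Barre Bootcamp starts after Zumba 60 ends.
Barre Bootcamp starts after Kettlebell Express ends.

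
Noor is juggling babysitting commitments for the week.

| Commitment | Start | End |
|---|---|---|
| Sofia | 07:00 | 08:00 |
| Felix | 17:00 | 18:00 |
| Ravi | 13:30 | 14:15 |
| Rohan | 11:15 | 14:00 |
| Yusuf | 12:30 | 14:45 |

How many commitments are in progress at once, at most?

3

Walk through starts and ends in time order (an end at T is processed before a start at T):
07:00 start Sofia → 1
08:00 end Sofia → 0
11:15 start Rohan → 1
12:30 start Yusuf → 2
13:30 start Ravi → 3
14:00 end Rohan → 2
14:15 end Ravi → 1
14:45 end Yusuf → 0
17:00 start Felix → 1
18:00 end Felix → 0
Peak is 3, at 13:30 (Ravi, Rohan, Yusuf).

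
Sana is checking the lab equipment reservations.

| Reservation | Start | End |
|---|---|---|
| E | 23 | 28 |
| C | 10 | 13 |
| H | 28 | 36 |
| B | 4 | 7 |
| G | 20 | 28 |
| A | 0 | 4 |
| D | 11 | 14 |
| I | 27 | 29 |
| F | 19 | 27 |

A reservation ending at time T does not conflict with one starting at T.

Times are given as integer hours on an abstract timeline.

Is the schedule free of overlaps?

Check each pair: they overlap iff neither finishes before the other starts.
Sorted by start: A, B, C, D, F, G, E, I, H.
B starts exactly when A ends (back-to-back, no overlap), so A has no further overlaps.
C starts after B ends, so B has no further overlaps.
D starts before C ends → C and D overlap.
That's a conflict, so the schedule is not conflict-free.

No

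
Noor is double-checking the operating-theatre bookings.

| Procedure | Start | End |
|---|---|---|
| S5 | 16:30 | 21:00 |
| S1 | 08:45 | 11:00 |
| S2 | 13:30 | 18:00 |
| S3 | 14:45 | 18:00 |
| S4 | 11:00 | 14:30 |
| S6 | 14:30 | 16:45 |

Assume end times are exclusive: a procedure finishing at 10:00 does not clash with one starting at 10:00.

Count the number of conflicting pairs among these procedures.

7

Sorted by start: S1, S4, S2, S6, S3, S5.
S4 starts exactly when S1 ends (back-to-back, no overlap), so nothing later overlaps S1 either.
S2 starts before S4 ends → S4 and S2 overlap.
S6 starts exactly when S4 ends (back-to-back, no overlap), so nothing later overlaps S4 either.
S6 starts before S2 ends → S2 and S6 overlap.
S3 starts before S2 ends → S2 and S3 overlap.
S5 starts before S2 ends → S2 and S5 overlap.
S3 starts before S6 ends → S6 and S3 overlap.
S5 starts before S6 ends → S6 and S5 overlap.
S5 starts before S3 ends → S3 and S5 overlap.
Overlapping pairs: S2 & S3, S2 & S4, S2 & S5, S2 & S6, S3 & S5, S3 & S6, S5 & S6 — 7 in total.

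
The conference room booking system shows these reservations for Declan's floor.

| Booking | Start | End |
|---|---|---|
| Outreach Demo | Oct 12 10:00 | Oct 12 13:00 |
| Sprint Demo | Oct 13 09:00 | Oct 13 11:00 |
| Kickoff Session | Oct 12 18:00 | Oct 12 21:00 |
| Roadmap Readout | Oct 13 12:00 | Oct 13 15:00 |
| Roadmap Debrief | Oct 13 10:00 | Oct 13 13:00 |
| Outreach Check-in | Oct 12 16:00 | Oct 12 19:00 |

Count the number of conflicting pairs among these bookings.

3

Sorted by start: Outreach Demo, Outreach Check-in, Kickoff Session, Sprint Demo, Roadmap Debrief, Roadmap Readout.
Outreach Check-in starts after Outreach Demo ends, so Outreach Demo has no further overlaps.
Kickoff Session starts before Outreach Check-in ends → Outreach Check-in and Kickoff Session overlap.
Sprint Demo starts after Outreach Check-in ends, so Outreach Check-in has no further overlaps.
Sprint Demo starts after Kickoff Session ends, so Kickoff Session has no further overlaps.
Roadmap Debrief starts before Sprint Demo ends → Sprint Demo and Roadmap Debrief overlap.
Roadmap Readout starts after Sprint Demo ends.
Roadmap Readout starts before Roadmap Debrief ends → Roadmap Debrief and Roadmap Readout overlap.
Overlapping pairs: Kickoff Session & Outreach Check-in, Roadmap Debrief & Roadmap Readout, Roadmap Debrief & Sprint Demo — 3 in total.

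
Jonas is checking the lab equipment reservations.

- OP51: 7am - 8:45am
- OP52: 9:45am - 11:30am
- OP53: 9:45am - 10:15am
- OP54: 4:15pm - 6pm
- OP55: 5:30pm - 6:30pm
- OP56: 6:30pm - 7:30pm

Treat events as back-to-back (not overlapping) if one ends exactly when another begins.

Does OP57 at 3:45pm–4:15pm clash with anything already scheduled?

OP51: ends 8:45am at or before OP57 starts 3:45pm → clear.
OP52: ends 11:30am at or before OP57 starts 3:45pm → clear.
OP53: ends 10:15am at or before OP57 starts 3:45pm → clear.
OP54: starts 4:15pm at or after OP57 ends 4:15pm → clear.
OP55: starts 5:30pm at or after OP57 ends 4:15pm → clear.
OP56: starts 6:30pm at or after OP57 ends 4:15pm → clear.

No — it doesn't clash with anything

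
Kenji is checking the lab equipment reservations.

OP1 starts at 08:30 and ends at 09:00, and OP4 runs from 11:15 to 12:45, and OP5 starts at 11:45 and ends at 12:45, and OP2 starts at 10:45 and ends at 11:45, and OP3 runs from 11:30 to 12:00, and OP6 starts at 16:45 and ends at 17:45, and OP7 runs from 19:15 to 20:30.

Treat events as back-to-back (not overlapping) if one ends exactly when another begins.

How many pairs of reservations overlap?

5

Sorted by start: OP1, OP2, OP4, OP3, OP5, OP6, OP7.
OP2 starts after OP1 ends, so nothing later overlaps OP1 either.
OP4 starts before OP2 ends → OP2 and OP4 overlap.
OP3 starts before OP2 ends → OP2 and OP3 overlap.
OP5 starts exactly when OP2 ends (back-to-back, no overlap), so nothing later overlaps OP2 either.
OP3 starts before OP4 ends → OP4 and OP3 overlap.
OP5 starts before OP4 ends → OP4 and OP5 overlap.
OP6 starts after OP4 ends, so nothing later overlaps OP4 either.
OP5 starts before OP3 ends → OP3 and OP5 overlap.
OP6 starts after OP3 ends, so nothing later overlaps OP3 either.
OP6 starts after OP5 ends, so nothing later overlaps OP5 either.
OP7 starts after OP6 ends.
Overlapping pairs: OP2 & OP3, OP2 & OP4, OP3 & OP4, OP3 & OP5, OP4 & OP5 — 5 in total.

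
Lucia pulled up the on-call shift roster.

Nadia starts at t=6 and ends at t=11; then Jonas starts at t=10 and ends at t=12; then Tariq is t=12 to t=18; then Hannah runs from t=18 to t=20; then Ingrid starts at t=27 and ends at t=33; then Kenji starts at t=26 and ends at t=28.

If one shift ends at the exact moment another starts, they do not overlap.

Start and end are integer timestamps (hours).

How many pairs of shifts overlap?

2

Check each pair: they overlap iff neither finishes before the other starts.
Sorted by start: Nadia, Jonas, Tariq, Hannah, Kenji, Ingrid.
Jonas starts before Nadia ends → Nadia and Jonas overlap.
Tariq starts after Nadia ends, so nothing later overlaps Nadia either.
Tariq starts exactly when Jonas ends (back-to-back, no overlap), so nothing later overlaps Jonas either.
Hannah starts exactly when Tariq ends (back-to-back, no overlap), so nothing later overlaps Tariq either.
Kenji starts after Hannah ends, so nothing later overlaps Hannah either.
Ingrid starts before Kenji ends → Kenji and Ingrid overlap.
Overlapping pairs: Ingrid & Kenji, Jonas & Nadia — 2 in total.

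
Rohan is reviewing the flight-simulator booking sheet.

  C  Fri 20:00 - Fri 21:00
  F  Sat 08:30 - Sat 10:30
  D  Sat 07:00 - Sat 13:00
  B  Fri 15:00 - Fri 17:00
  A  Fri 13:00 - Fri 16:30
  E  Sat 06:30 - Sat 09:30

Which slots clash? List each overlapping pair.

A & B, D & E, D & F, E & F

Sorted by start: A, B, C, E, D, F.
B starts before A ends → A and B overlap.
C starts after A ends; A is clear from here.
C starts after B ends; B is clear from here.
E starts after C ends; C is clear from here.
D starts before E ends → E and D overlap.
F starts before E ends → E and F overlap.
F starts before D ends → D and F overlap.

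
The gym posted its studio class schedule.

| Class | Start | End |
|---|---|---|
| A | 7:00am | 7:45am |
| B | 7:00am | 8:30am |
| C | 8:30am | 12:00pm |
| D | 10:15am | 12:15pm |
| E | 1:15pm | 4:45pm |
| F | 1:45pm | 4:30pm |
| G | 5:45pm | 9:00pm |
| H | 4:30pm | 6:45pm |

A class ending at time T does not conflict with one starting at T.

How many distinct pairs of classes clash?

Two intervals overlap when each starts before the other ends.
Sorted by start: A, B, C, D, E, F, H, G.
B starts before A ends → A and B overlap.
C starts after A ends; A is clear from here.
C starts exactly when B ends (back-to-back, no overlap); B is clear from here.
D starts before C ends → C and D overlap.
E starts after C ends; C is clear from here.
E starts after D ends; D is clear from here.
F starts before E ends → E and F overlap.
H starts before E ends → E and H overlap.
G starts after E ends.
H starts exactly when F ends (back-to-back, no overlap); F is clear from here.
G starts before H ends → H and G overlap.
Overlapping pairs: A & B, C & D, E & F, E & H, G & H — 5 in total.

5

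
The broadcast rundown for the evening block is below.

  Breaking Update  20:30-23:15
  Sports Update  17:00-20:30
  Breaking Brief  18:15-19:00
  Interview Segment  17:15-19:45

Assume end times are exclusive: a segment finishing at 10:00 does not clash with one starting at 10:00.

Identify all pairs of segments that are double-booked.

Sorted by start: Sports Update, Interview Segment, Breaking Brief, Breaking Update.
Interview Segment starts before Sports Update ends → Sports Update and Interview Segment overlap.
Breaking Brief starts before Sports Update ends → Sports Update and Breaking Brief overlap.
Breaking Update starts exactly when Sports Update ends (back-to-back, no overlap).
Breaking Brief starts before Interview Segment ends → Interview Segment and Breaking Brief overlap.
Breaking Update starts after Interview Segment ends.
Breaking Update starts after Breaking Brief ends.

Breaking Brief & Interview Segment, Breaking Brief & Sports Update, Interview Segment & Sports Update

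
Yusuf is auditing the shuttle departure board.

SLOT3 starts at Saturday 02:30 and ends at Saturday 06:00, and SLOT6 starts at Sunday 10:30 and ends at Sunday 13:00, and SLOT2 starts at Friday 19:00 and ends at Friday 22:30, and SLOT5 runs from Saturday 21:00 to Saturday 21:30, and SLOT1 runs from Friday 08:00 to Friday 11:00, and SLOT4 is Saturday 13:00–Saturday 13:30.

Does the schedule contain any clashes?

No

Check each pair: they overlap iff neither finishes before the other starts.
Sorted by start: SLOT1, SLOT2, SLOT3, SLOT4, SLOT5, SLOT6.
SLOT2 starts after SLOT1 ends, so nothing later overlaps SLOT1 either.
SLOT3 starts after SLOT2 ends, so nothing later overlaps SLOT2 either.
SLOT4 starts after SLOT3 ends, so nothing later overlaps SLOT3 either.
SLOT5 starts after SLOT4 ends, so nothing later overlaps SLOT4 either.
SLOT6 starts after SLOT5 ends.
Every pair is clear; the schedule has no overlaps.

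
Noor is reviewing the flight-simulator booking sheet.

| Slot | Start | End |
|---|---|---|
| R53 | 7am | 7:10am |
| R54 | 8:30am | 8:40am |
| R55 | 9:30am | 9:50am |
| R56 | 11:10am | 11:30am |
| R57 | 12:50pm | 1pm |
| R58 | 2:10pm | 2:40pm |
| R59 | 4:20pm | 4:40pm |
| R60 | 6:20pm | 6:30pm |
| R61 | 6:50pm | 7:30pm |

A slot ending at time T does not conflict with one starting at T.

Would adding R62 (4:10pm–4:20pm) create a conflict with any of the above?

No — it doesn't clash with anything

R53: ends 7:10am at or before R62 starts 4:10pm → clear.
R54: ends 8:40am at or before R62 starts 4:10pm → clear.
R55: ends 9:50am at or before R62 starts 4:10pm → clear.
R56: ends 11:30am at or before R62 starts 4:10pm → clear.
R57: ends 1pm at or before R62 starts 4:10pm → clear.
R58: ends 2:40pm at or before R62 starts 4:10pm → clear.
R59: starts 4:20pm at or after R62 ends 4:20pm → clear.
R60: starts 6:20pm at or after R62 ends 4:20pm → clear.
R61: starts 6:50pm at or after R62 ends 4:20pm → clear.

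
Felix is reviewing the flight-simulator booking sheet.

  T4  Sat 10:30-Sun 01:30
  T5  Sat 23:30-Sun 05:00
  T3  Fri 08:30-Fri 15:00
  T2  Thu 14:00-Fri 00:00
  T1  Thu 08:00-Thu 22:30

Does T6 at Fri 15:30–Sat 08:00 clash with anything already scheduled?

T1: ends Thu 22:30 at or before T6 starts Fri 15:30 → clear.
T2: ends Fri 00:00 at or before T6 starts Fri 15:30 → clear.
T3: ends Fri 15:00 at or before T6 starts Fri 15:30 → clear.
T4: starts Sat 10:30 at or after T6 ends Sat 08:00 → clear.
T5: starts Sat 23:30 at or after T6 ends Sat 08:00 → clear.

No — it doesn't clash with anything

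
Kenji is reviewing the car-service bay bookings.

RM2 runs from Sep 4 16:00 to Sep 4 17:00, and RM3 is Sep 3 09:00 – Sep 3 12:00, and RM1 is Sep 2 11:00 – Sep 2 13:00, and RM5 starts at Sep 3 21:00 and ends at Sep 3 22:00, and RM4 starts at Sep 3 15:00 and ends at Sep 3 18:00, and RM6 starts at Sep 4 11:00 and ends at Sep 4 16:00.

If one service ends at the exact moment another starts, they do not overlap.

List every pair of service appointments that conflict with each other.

none

Two intervals overlap when each starts before the other ends.
Sorted by start: RM1, RM3, RM4, RM5, RM6, RM2.
RM3 starts after RM1 ends — done with RM1.
RM4 starts after RM3 ends — done with RM3.
RM5 starts after RM4 ends — done with RM4.
RM6 starts after RM5 ends — done with RM5.
RM2 starts exactly when RM6 ends (back-to-back, no overlap).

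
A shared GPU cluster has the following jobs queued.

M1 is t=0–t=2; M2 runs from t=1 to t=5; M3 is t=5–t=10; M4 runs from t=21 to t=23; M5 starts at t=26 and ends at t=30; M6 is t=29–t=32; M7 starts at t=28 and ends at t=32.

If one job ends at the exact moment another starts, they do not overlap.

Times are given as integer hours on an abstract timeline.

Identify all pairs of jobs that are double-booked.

Sorted by start: M1, M2, M3, M4, M5, M7, M6.
M2 starts before M1 ends → M1 and M2 overlap.
M3 starts after M1 ends; M1 is clear from here.
M3 starts exactly when M2 ends (back-to-back, no overlap); M2 is clear from here.
M4 starts after M3 ends; M3 is clear from here.
M5 starts after M4 ends; M4 is clear from here.
M7 starts before M5 ends → M5 and M7 overlap.
M6 starts before M5 ends → M5 and M6 overlap.
M6 starts before M7 ends → M7 and M6 overlap.

M1 & M2, M5 & M6, M5 & M7, M6 & M7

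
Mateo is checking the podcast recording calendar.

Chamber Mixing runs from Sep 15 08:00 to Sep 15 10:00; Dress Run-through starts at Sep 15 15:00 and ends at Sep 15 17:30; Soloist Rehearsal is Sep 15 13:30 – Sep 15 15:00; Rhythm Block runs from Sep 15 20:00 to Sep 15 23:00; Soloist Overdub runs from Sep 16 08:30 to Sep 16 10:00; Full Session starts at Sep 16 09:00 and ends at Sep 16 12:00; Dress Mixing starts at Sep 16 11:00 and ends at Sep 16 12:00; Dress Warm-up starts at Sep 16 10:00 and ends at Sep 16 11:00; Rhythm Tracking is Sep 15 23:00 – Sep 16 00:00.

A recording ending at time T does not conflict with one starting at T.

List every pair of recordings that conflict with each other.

Dress Mixing & Full Session, Dress Warm-up & Full Session, Full Session & Soloist Overdub

Sorted by start: Chamber Mixing, Soloist Rehearsal, Dress Run-through, Rhythm Block, Rhythm Tracking, Soloist Overdub, Full Session, Dress Warm-up, Dress Mixing.
Soloist Rehearsal starts after Chamber Mixing ends, so Chamber Mixing has no further overlaps.
Dress Run-through starts exactly when Soloist Rehearsal ends (back-to-back, no overlap), so Soloist Rehearsal has no further overlaps.
Rhythm Block starts after Dress Run-through ends, so Dress Run-through has no further overlaps.
Rhythm Tracking starts exactly when Rhythm Block ends (back-to-back, no overlap), so Rhythm Block has no further overlaps.
Soloist Overdub starts after Rhythm Tracking ends, so Rhythm Tracking has no further overlaps.
Full Session starts before Soloist Overdub ends → Soloist Overdub and Full Session overlap.
Dress Warm-up starts exactly when Soloist Overdub ends (back-to-back, no overlap), so Soloist Overdub has no further overlaps.
Dress Warm-up starts before Full Session ends → Full Session and Dress Warm-up overlap.
Dress Mixing starts before Full Session ends → Full Session and Dress Mixing overlap.
Dress Mixing starts exactly when Dress Warm-up ends (back-to-back, no overlap).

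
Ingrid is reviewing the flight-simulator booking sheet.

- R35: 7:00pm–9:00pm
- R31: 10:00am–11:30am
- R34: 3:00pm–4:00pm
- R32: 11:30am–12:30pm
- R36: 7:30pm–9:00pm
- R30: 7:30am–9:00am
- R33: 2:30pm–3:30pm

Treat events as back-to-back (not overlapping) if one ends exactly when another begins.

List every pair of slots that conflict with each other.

Two intervals overlap when each starts before the other ends.
Sorted by start: R30, R31, R32, R33, R34, R35, R36.
R31 starts after R30 ends; R30 is clear from here.
R32 starts exactly when R31 ends (back-to-back, no overlap); R31 is clear from here.
R33 starts after R32 ends; R32 is clear from here.
R34 starts before R33 ends → R33 and R34 overlap.
R35 starts after R33 ends; R33 is clear from here.
R35 starts after R34 ends; R34 is clear from here.
R36 starts before R35 ends → R35 and R36 overlap.

R33 & R34, R35 & R36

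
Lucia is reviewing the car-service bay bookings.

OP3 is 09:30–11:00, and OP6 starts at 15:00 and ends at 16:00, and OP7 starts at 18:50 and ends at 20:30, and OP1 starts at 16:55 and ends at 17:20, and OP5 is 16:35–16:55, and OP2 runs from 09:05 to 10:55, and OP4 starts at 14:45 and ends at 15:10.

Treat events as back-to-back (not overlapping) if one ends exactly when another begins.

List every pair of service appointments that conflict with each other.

OP2 & OP3, OP4 & OP6

Sorted by start: OP2, OP3, OP4, OP6, OP5, OP1, OP7.
OP3 starts before OP2 ends → OP2 and OP3 overlap.
OP4 starts after OP2 ends; OP2 is clear from here.
OP4 starts after OP3 ends; OP3 is clear from here.
OP6 starts before OP4 ends → OP4 and OP6 overlap.
OP5 starts after OP4 ends; OP4 is clear from here.
OP5 starts after OP6 ends; OP6 is clear from here.
OP1 starts exactly when OP5 ends (back-to-back, no overlap); OP5 is clear from here.
OP7 starts after OP1 ends.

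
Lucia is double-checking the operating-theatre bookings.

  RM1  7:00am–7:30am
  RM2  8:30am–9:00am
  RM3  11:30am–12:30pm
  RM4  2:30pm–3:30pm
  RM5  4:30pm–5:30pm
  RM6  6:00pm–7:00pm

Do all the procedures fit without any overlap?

Sorted by start: RM1, RM2, RM3, RM4, RM5, RM6.
RM2 starts after RM1 ends, so nothing later overlaps RM1 either.
RM3 starts after RM2 ends, so nothing later overlaps RM2 either.
RM4 starts after RM3 ends, so nothing later overlaps RM3 either.
RM5 starts after RM4 ends, so nothing later overlaps RM4 either.
RM6 starts after RM5 ends.
Every pair is clear; the schedule has no overlaps.

Yes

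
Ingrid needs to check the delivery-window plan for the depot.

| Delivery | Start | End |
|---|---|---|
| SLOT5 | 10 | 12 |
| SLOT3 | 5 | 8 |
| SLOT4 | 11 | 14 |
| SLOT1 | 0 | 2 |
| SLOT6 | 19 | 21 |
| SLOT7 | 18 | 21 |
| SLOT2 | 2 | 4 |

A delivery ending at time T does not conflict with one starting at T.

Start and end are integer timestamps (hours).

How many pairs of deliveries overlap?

2

Sorted by start: SLOT1, SLOT2, SLOT3, SLOT5, SLOT4, SLOT7, SLOT6.
SLOT2 starts exactly when SLOT1 ends (back-to-back, no overlap); SLOT1 is clear from here.
SLOT3 starts after SLOT2 ends; SLOT2 is clear from here.
SLOT5 starts after SLOT3 ends; SLOT3 is clear from here.
SLOT4 starts before SLOT5 ends → SLOT5 and SLOT4 overlap.
SLOT7 starts after SLOT5 ends; SLOT5 is clear from here.
SLOT7 starts after SLOT4 ends; SLOT4 is clear from here.
SLOT6 starts before SLOT7 ends → SLOT7 and SLOT6 overlap.
Overlapping pairs: SLOT4 & SLOT5, SLOT6 & SLOT7 — 2 in total.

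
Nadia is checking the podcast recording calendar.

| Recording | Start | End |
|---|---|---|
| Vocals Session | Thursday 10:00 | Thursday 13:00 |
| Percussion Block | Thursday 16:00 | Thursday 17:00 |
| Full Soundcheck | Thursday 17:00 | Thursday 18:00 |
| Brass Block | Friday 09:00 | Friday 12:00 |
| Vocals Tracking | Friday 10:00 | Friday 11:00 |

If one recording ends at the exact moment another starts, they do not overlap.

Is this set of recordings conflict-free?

No

Sorted by start: Vocals Session, Percussion Block, Full Soundcheck, Brass Block, Vocals Tracking.
Percussion Block starts after Vocals Session ends — done with Vocals Session.
Full Soundcheck starts exactly when Percussion Block ends (back-to-back, no overlap) — done with Percussion Block.
Brass Block starts after Full Soundcheck ends — done with Full Soundcheck.
Vocals Tracking starts before Brass Block ends → Brass Block and Vocals Tracking overlap.
That's a conflict, so the schedule is not conflict-free.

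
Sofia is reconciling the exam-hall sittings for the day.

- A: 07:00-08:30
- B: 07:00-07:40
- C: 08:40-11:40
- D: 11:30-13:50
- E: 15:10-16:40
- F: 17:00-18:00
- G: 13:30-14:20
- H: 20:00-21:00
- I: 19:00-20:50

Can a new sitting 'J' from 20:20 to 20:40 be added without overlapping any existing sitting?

No — it overlaps H, I

A: ends 08:30 at or before J starts 20:20 → clear.
B: ends 07:40 at or before J starts 20:20 → clear.
C: ends 11:40 at or before J starts 20:20 → clear.
D: ends 13:50 at or before J starts 20:20 → clear.
G: ends 14:20 at or before J starts 20:20 → clear.
E: ends 16:40 at or before J starts 20:20 → clear.
F: ends 18:00 at or before J starts 20:20 → clear.
I: starts 19:00 before J ends 20:40, and ends 20:50 after J starts 20:20 → overlap.
H: starts 20:00 before J ends 20:40, and ends 21:00 after J starts 20:20 → overlap.
J overlaps H, I.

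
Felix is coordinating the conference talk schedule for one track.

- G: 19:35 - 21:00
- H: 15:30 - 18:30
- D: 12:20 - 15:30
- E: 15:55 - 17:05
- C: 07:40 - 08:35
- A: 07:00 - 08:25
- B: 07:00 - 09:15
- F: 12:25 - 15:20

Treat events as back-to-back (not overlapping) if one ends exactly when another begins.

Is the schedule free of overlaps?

No

Sorted by start: A, B, C, D, F, H, E, G.
B starts before A ends → A and B overlap.
That's a conflict, so the schedule is not conflict-free.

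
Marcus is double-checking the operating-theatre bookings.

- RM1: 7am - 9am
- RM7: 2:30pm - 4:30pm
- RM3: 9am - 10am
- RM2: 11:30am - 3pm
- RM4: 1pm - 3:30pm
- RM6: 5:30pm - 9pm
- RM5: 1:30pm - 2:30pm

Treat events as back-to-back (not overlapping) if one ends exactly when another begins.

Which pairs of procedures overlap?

Two intervals overlap when each starts before the other ends.
Sorted by start: RM1, RM3, RM2, RM4, RM5, RM7, RM6.
RM3 starts exactly when RM1 ends (back-to-back, no overlap), so nothing later overlaps RM1 either.
RM2 starts after RM3 ends, so nothing later overlaps RM3 either.
RM4 starts before RM2 ends → RM2 and RM4 overlap.
RM5 starts before RM2 ends → RM2 and RM5 overlap.
RM7 starts before RM2 ends → RM2 and RM7 overlap.
RM6 starts after RM2 ends.
RM5 starts before RM4 ends → RM4 and RM5 overlap.
RM7 starts before RM4 ends → RM4 and RM7 overlap.
RM6 starts after RM4 ends.
RM7 starts exactly when RM5 ends (back-to-back, no overlap), so nothing later overlaps RM5 either.
RM6 starts after RM7 ends.

RM2 & RM4, RM2 & RM5, RM2 & RM7, RM4 & RM5, RM4 & RM7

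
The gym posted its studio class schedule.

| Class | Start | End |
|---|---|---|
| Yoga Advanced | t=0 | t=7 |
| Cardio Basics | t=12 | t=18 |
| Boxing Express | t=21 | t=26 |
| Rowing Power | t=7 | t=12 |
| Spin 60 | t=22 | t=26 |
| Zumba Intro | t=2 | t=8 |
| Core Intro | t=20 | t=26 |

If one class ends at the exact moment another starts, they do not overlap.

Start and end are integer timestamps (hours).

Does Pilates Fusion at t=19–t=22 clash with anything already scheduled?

Yes — it overlaps Boxing Express, Core Intro

Yoga Advanced: ends t=7 at or before Pilates Fusion starts t=19 → clear.
Zumba Intro: ends t=8 at or before Pilates Fusion starts t=19 → clear.
Rowing Power: ends t=12 at or before Pilates Fusion starts t=19 → clear.
Cardio Basics: ends t=18 at or before Pilates Fusion starts t=19 → clear.
Core Intro: starts t=20 before Pilates Fusion ends t=22, and ends t=26 after Pilates Fusion starts t=19 → overlap.
Boxing Express: starts t=21 before Pilates Fusion ends t=22, and ends t=26 after Pilates Fusion starts t=19 → overlap.
Spin 60: starts t=22 at or after Pilates Fusion ends t=22 → clear.
Pilates Fusion overlaps Core Intro, Boxing Express.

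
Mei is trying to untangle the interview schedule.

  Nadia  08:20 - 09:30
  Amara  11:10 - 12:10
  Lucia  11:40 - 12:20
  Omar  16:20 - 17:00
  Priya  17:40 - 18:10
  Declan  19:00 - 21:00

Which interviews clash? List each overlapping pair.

Amara & Lucia

Check each pair: they overlap iff neither finishes before the other starts.
Sorted by start: Nadia, Amara, Lucia, Omar, Priya, Declan.
Amara starts after Nadia ends; Nadia is clear from here.
Lucia starts before Amara ends → Amara and Lucia overlap.
Omar starts after Amara ends; Amara is clear from here.
Omar starts after Lucia ends; Lucia is clear from here.
Priya starts after Omar ends; Omar is clear from here.
Declan starts after Priya ends.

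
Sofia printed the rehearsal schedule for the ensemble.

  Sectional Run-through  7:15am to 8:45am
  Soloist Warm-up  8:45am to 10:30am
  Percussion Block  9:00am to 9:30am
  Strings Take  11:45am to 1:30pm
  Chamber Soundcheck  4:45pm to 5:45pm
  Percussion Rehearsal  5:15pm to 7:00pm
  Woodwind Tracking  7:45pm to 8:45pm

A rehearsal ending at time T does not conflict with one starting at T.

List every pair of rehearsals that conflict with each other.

Chamber Soundcheck & Percussion Rehearsal, Percussion Block & Soloist Warm-up

Sorted by start: Sectional Run-through, Soloist Warm-up, Percussion Block, Strings Take, Chamber Soundcheck, Percussion Rehearsal, Woodwind Tracking.
Soloist Warm-up starts exactly when Sectional Run-through ends (back-to-back, no overlap); Sectional Run-through is clear from here.
Percussion Block starts before Soloist Warm-up ends → Soloist Warm-up and Percussion Block overlap.
Strings Take starts after Soloist Warm-up ends; Soloist Warm-up is clear from here.
Strings Take starts after Percussion Block ends; Percussion Block is clear from here.
Chamber Soundcheck starts after Strings Take ends; Strings Take is clear from here.
Percussion Rehearsal starts before Chamber Soundcheck ends → Chamber Soundcheck and Percussion Rehearsal overlap.
Woodwind Tracking starts after Chamber Soundcheck ends.
Woodwind Tracking starts after Percussion Rehearsal ends.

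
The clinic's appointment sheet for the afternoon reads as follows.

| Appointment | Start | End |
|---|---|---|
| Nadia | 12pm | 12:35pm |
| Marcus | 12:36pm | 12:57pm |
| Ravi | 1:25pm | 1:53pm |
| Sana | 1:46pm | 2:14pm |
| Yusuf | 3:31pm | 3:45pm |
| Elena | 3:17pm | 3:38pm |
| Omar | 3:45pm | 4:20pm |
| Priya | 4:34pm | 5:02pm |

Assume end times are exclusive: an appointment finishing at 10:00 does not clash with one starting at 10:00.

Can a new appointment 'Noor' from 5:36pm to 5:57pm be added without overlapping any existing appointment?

Nadia: ends 12:35pm at or before Noor starts 5:36pm → clear.
Marcus: ends 12:57pm at or before Noor starts 5:36pm → clear.
Ravi: ends 1:53pm at or before Noor starts 5:36pm → clear.
Sana: ends 2:14pm at or before Noor starts 5:36pm → clear.
Elena: ends 3:38pm at or before Noor starts 5:36pm → clear.
Yusuf: ends 3:45pm at or before Noor starts 5:36pm → clear.
Omar: ends 4:20pm at or before Noor starts 5:36pm → clear.
Priya: ends 5:02pm at or before Noor starts 5:36pm → clear.

Yes — the slot is free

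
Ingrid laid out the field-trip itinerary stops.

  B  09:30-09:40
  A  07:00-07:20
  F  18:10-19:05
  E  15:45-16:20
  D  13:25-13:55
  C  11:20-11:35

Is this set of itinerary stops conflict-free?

Sorted by start: A, B, C, D, E, F.
B starts after A ends, so A has no further overlaps.
C starts after B ends, so B has no further overlaps.
D starts after C ends, so C has no further overlaps.
E starts after D ends, so D has no further overlaps.
F starts after E ends.
Every pair is clear; the schedule has no overlaps.

Yes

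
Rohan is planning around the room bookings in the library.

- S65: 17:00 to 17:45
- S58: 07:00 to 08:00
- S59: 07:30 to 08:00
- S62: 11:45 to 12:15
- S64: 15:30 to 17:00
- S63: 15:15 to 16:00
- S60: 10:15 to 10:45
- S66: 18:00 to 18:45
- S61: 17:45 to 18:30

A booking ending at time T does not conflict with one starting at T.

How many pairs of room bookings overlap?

3

Sorted by start: S58, S59, S60, S62, S63, S64, S65, S61, S66.
S59 starts before S58 ends → S58 and S59 overlap.
S60 starts after S58 ends; S58 is clear from here.
S60 starts after S59 ends; S59 is clear from here.
S62 starts after S60 ends; S60 is clear from here.
S63 starts after S62 ends; S62 is clear from here.
S64 starts before S63 ends → S63 and S64 overlap.
S65 starts after S63 ends; S63 is clear from here.
S65 starts exactly when S64 ends (back-to-back, no overlap); S64 is clear from here.
S61 starts exactly when S65 ends (back-to-back, no overlap); S65 is clear from here.
S66 starts before S61 ends → S61 and S66 overlap.
Overlapping pairs: S58 & S59, S61 & S66, S63 & S64 — 3 in total.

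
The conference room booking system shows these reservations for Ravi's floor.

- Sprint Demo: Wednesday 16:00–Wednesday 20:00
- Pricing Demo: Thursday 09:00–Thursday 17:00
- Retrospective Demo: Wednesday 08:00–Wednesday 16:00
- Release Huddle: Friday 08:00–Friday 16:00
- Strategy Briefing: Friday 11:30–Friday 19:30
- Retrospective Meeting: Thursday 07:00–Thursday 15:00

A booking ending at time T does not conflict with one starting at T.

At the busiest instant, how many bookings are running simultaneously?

2

Sweep the timeline, counting +1 at each start and −1 at each end (ends before starts at a tie):
Wednesday 08:00 start Retrospective Demo → 1
Wednesday 16:00 end Retrospective Demo → 0
Wednesday 16:00 start Sprint Demo → 1
Wednesday 20:00 end Sprint Demo → 0
Thursday 07:00 start Retrospective Meeting → 1
Thursday 09:00 start Pricing Demo → 2
Thursday 15:00 end Retrospective Meeting → 1
Thursday 17:00 end Pricing Demo → 0
Friday 08:00 start Release Huddle → 1
Friday 11:30 start Strategy Briefing → 2
Friday 16:00 end Release Huddle → 1
Friday 19:30 end Strategy Briefing → 0
Peak is 2, at Thursday 09:00 (Pricing Demo, Retrospective Meeting).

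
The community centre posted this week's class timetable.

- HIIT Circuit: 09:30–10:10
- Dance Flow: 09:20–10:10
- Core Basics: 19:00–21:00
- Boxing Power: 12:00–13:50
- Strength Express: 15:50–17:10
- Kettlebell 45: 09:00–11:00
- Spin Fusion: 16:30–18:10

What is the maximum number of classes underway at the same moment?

3

Walk through starts and ends in time order (an end at T is processed before a start at T):
09:00 start Kettlebell 45 → 1
09:20 start Dance Flow → 2
09:30 start HIIT Circuit → 3
10:10 end Dance Flow → 2
10:10 end HIIT Circuit → 1
11:00 end Kettlebell 45 → 0
12:00 start Boxing Power → 1
13:50 end Boxing Power → 0
15:50 start Strength Express → 1
16:30 start Spin Fusion → 2
17:10 end Strength Express → 1
18:10 end Spin Fusion → 0
19:00 start Core Basics → 1
21:00 end Core Basics → 0
Peak is 3, at 09:30 (Dance Flow, HIIT Circuit, Kettlebell 45).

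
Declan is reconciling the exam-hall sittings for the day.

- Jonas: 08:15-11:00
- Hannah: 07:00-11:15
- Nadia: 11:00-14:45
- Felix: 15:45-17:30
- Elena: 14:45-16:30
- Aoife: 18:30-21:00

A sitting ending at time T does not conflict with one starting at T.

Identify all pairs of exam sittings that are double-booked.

Sorted by start: Hannah, Jonas, Nadia, Elena, Felix, Aoife.
Jonas starts before Hannah ends → Hannah and Jonas overlap.
Nadia starts before Hannah ends → Hannah and Nadia overlap.
Elena starts after Hannah ends; Hannah is clear from here.
Nadia starts exactly when Jonas ends (back-to-back, no overlap); Jonas is clear from here.
Elena starts exactly when Nadia ends (back-to-back, no overlap); Nadia is clear from here.
Felix starts before Elena ends → Elena and Felix overlap.
Aoife starts after Elena ends.
Aoife starts after Felix ends.

Elena & Felix, Hannah & Jonas, Hannah & Nadia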